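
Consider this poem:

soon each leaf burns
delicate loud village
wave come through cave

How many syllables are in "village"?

2

"village" has 2 syllables.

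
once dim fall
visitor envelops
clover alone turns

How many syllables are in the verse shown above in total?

Line 1: once(1) + dim(1) + fall(1) = 3
Line 2: visitor(3) + envelops(3) = 6
Line 3: clover(2) + alone(2) + turns(1) = 5
Total: 3 + 6 + 5 = 14

14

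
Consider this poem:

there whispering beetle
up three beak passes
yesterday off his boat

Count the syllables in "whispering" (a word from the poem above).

"whispering" has 3 syllables.

3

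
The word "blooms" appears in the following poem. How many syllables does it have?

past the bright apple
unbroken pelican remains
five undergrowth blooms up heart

1

"blooms" has 1 syllable.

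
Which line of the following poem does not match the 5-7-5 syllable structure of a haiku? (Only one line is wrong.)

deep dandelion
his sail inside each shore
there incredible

Line 1: deep(1) + dandelion(4) = 5 ✓
Line 2: his(1) + sail(1) + inside(2) + each(1) + shore(1) = 6 (expected 7)
Line 3: there(1) + incredible(4) = 5 ✓

Line 2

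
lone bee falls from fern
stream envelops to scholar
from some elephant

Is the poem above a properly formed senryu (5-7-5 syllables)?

Line 1: lone (1), bee (1), falls (1), from (1), fern (1) → 5 ✓
Line 2: stream (1), envelops (3), to (1), scholar (2) → 7 ✓
Line 3: from (1), some (1), elephant (3) → 5 ✓

Yes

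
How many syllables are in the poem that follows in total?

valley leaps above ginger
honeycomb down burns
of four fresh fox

Line 1: "valley leaps above ginger": 2+1+2+2 = 7
Line 2: "honeycomb down burns": 3+1+1 = 5
Line 3: "of four fresh fox": 1+1+1+1 = 4
Total: 7 + 5 + 4 = 16

16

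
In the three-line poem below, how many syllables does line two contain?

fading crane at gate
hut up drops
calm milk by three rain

3

Line two: hut(1) + up(1) + drops(1) = 3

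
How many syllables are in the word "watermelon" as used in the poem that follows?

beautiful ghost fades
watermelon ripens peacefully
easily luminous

4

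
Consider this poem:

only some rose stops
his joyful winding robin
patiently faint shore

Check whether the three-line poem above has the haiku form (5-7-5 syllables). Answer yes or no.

Line 1: "only some rose stops": 2+1+1+1 = 5 ✓
Line 2: "his joyful winding robin": 1+2+2+2 = 7 ✓
Line 3: "patiently faint shore": 3+1+1 = 5 ✓

Yes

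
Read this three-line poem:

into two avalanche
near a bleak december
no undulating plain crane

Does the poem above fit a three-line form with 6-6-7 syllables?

Line 1: "into two avalanche": 2+1+3 = 6 ✓
Line 2: "near a bleak december": 1+1+1+3 = 6 ✓
Line 3: "no undulating plain crane": 1+4+1+1 = 7 ✓

Yes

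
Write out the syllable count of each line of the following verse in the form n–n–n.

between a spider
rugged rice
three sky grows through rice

Line 1: "between a spider": 2+1+2 = 5
Line 2: "rugged rice": 2+1 = 3
Line 3: "three sky grows through rice": 1+1+1+1+1 = 5

5–3–5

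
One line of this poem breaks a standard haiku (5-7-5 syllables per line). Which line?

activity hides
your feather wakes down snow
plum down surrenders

Line 1: activity(4) + hides(1) = 5 ✓
Line 2: your(1) + feather(2) + wakes(1) + down(1) + snow(1) = 6 (expected 7)
Line 3: plum(1) + down(1) + surrenders(3) = 5 ✓

Line 2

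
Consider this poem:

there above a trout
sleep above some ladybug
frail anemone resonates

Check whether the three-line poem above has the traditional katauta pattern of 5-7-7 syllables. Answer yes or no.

Line 1: there(1) + above(2) + a(1) + trout(1) = 5 ✓
Line 2: sleep(1) + above(2) + some(1) + ladybug(3) = 7 ✓
Line 3: frail(1) + anemone(4) + resonates(3) = 8 (expected 7)

No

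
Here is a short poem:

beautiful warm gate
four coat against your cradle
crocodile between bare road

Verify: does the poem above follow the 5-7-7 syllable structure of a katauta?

Yes

Line 1: "beautiful warm gate": 3+1+1 = 5 ✓
Line 2: "four coat against your cradle": 1+1+2+1+2 = 7 ✓
Line 3: "crocodile between bare road": 3+2+1+1 = 7 ✓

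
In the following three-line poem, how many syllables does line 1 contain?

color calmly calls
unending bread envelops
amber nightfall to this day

Line 1: color(2) + calmly(2) + calls(1) = 5

5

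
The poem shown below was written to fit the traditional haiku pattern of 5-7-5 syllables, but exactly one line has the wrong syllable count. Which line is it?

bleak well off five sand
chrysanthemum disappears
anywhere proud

Line 3

Line 1: "bleak well off five sand": 1+1+1+1+1 = 5 ✓
Line 2: "chrysanthemum disappears": 4+3 = 7 ✓
Line 3: "anywhere proud": 3+1 = 4 (expected 5)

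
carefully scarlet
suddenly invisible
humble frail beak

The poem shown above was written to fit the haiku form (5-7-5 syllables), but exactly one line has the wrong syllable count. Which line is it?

Line 3

Line 1: carefully(3) + scarlet(2) = 5 ✓
Line 2: suddenly(3) + invisible(4) = 7 ✓
Line 3: humble(2) + frail(1) + beak(1) = 4 (expected 5)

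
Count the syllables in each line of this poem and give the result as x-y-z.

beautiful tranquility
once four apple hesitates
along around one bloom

7-7-6

Line 1: "beautiful tranquility": 3+4 = 7
Line 2: "once four apple hesitates": 1+1+2+3 = 7
Line 3: "along around one bloom": 2+2+1+1 = 6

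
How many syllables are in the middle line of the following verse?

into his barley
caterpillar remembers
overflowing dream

7

The middle line: caterpillar (4), remembers (3) → 7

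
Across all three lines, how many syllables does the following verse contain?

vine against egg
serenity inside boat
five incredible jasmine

18

Line 1: vine (1), against (2), egg (1) → 4
Line 2: serenity (4), inside (2), boat (1) → 7
Line 3: five (1), incredible (4), jasmine (2) → 7
Total: 4 + 7 + 7 = 18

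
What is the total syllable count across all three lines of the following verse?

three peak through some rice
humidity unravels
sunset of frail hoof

Line 1: "three peak through some rice": 1+1+1+1+1 = 5
Line 2: "humidity unravels": 4+3 = 7
Line 3: "sunset of frail hoof": 2+1+1+1 = 5
Total: 5 + 7 + 5 = 17

17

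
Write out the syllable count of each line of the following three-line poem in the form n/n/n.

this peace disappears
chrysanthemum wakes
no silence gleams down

5/5/5

Line 1: this (1), peace (1), disappears (3) → 5
Line 2: chrysanthemum (4), wakes (1) → 5
Line 3: no (1), silence (2), gleams (1), down (1) → 5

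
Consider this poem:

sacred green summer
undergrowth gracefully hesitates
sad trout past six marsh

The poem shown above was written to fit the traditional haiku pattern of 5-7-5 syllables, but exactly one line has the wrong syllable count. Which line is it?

Line 2

Line 1: "sacred green summer": 2+1+2 = 5 ✓
Line 2: "undergrowth gracefully hesitates": 3+3+3 = 9 (expected 7)
Line 3: "sad trout past six marsh": 1+1+1+1+1 = 5 ✓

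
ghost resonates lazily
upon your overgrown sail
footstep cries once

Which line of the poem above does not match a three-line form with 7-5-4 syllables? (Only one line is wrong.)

Line 2

Line 1: "ghost resonates lazily": 1+3+3 = 7 ✓
Line 2: "upon your overgrown sail": 2+1+3+1 = 7 (expected 5)
Line 3: "footstep cries once": 2+1+1 = 4 ✓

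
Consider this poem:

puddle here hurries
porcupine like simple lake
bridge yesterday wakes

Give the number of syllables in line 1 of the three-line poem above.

Line 1: puddle(2) + here(1) + hurries(2) = 5

5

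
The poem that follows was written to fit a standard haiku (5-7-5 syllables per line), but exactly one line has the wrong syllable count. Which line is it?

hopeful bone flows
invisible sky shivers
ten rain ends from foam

Line 1

Line 1: "hopeful bone flows": 2+1+1 = 4 (expected 5)
Line 2: "invisible sky shivers": 4+1+2 = 7 ✓
Line 3: "ten rain ends from foam": 1+1+1+1+1 = 5 ✓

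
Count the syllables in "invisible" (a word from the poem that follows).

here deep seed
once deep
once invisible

4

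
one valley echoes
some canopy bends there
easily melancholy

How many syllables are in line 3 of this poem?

7

Line 3: "easily melancholy": 3+4 = 7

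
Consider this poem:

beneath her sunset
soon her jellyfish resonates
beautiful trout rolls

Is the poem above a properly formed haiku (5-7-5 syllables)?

Line 1: beneath(2) + her(1) + sunset(2) = 5 ✓
Line 2: soon(1) + her(1) + jellyfish(3) + resonates(3) = 8 (expected 7)
Line 3: beautiful(3) + trout(1) + rolls(1) = 5 ✓

No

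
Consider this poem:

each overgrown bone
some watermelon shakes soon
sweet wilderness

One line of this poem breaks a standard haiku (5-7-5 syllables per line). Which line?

Line 3

Line 1: each(1) + overgrown(3) + bone(1) = 5 ✓
Line 2: some(1) + watermelon(4) + shakes(1) + soon(1) = 7 ✓
Line 3: sweet(1) + wilderness(3) = 4 (expected 5)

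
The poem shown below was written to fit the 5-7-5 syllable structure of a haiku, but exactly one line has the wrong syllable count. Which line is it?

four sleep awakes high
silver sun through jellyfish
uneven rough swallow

Line 1: "four sleep awakes high": 1+1+2+1 = 5 ✓
Line 2: "silver sun through jellyfish": 2+1+1+3 = 7 ✓
Line 3: "uneven rough swallow": 3+1+2 = 6 (expected 5)

The third line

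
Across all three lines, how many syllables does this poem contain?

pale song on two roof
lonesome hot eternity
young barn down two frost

Line 1: pale (1), song (1), on (1), two (1), roof (1) → 5
Line 2: lonesome (2), hot (1), eternity (4) → 7
Line 3: young (1), barn (1), down (1), two (1), frost (1) → 5
Total: 5 + 7 + 5 = 17

17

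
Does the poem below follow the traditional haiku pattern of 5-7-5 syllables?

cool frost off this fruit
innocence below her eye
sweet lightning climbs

No

Line 1: cool(1) + frost(1) + off(1) + this(1) + fruit(1) = 5 ✓
Line 2: innocence(3) + below(2) + her(1) + eye(1) = 7 ✓
Line 3: sweet(1) + lightning(2) + climbs(1) = 4 (expected 5)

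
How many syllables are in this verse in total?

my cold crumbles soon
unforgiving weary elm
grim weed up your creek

17

Line 1: my (1), cold (1), crumbles (2), soon (1) → 5
Line 2: unforgiving (4), weary (2), elm (1) → 7
Line 3: grim (1), weed (1), up (1), your (1), creek (1) → 5
Total: 5 + 7 + 5 = 17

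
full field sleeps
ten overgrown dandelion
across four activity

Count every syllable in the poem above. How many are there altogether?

18

Line 1: "full field sleeps": 1+1+1 = 3
Line 2: "ten overgrown dandelion": 1+3+4 = 8
Line 3: "across four activity": 2+1+4 = 7
Total: 3 + 8 + 7 = 18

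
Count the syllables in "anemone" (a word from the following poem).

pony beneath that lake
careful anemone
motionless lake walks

"anemone" has 4 syllables.

4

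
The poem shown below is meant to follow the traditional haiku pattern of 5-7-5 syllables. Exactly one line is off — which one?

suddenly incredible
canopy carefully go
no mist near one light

Line 1: suddenly(3) + incredible(4) = 7 (expected 5)
Line 2: canopy(3) + carefully(3) + go(1) = 7 ✓
Line 3: no(1) + mist(1) + near(1) + one(1) + light(1) = 5 ✓

The first line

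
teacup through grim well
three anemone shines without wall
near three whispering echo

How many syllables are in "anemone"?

4

"anemone" has 4 syllables.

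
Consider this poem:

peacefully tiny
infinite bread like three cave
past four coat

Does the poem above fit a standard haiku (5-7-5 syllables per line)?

Line 1: "peacefully tiny": 3+2 = 5 ✓
Line 2: "infinite bread like three cave": 3+1+1+1+1 = 7 ✓
Line 3: "past four coat": 1+1+1 = 3 (expected 5)

No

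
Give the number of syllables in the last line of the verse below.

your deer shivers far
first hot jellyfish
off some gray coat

The last line: "off some gray coat": 1+1+1+1 = 4

4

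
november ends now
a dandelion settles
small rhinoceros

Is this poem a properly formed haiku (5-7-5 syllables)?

Line 1: november (3), ends (1), now (1) → 5 ✓
Line 2: a (1), dandelion (4), settles (2) → 7 ✓
Line 3: small (1), rhinoceros (4) → 5 ✓

Yes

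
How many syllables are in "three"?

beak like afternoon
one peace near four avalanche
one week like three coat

"three" has 1 syllable.

1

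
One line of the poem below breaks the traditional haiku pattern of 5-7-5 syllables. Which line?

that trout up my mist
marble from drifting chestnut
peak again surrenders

Line 1: that(1) + trout(1) + up(1) + my(1) + mist(1) = 5 ✓
Line 2: marble(2) + from(1) + drifting(2) + chestnut(2) = 7 ✓
Line 3: peak(1) + again(2) + surrenders(3) = 6 (expected 5)

The third line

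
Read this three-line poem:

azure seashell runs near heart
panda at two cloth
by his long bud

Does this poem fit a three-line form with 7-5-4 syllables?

Line 1: azure(2) + seashell(2) + runs(1) + near(1) + heart(1) = 7 ✓
Line 2: panda(2) + at(1) + two(1) + cloth(1) = 5 ✓
Line 3: by(1) + his(1) + long(1) + bud(1) = 4 ✓

Yes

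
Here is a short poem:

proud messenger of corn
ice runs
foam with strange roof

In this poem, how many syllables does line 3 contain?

4

Line 3: foam (1), with (1), strange (1), roof (1) → 4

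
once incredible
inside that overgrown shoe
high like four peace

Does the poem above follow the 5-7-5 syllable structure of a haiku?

No

Line 1: "once incredible": 1+4 = 5 ✓
Line 2: "inside that overgrown shoe": 2+1+3+1 = 7 ✓
Line 3: "high like four peace": 1+1+1+1 = 4 (expected 5)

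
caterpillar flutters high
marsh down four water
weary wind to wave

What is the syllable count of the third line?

5

The third line: weary (2), wind (1), to (1), wave (1) → 5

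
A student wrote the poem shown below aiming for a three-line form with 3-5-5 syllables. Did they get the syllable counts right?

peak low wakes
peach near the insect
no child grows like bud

Line 1: "peak low wakes": 1+1+1 = 3 ✓
Line 2: "peach near the insect": 1+1+1+2 = 5 ✓
Line 3: "no child grows like bud": 1+1+1+1+1 = 5 ✓

Yes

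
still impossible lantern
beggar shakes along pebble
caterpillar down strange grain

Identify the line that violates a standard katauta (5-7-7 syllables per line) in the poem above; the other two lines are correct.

Line 1: still(1) + impossible(4) + lantern(2) = 7 (expected 5)
Line 2: beggar(2) + shakes(1) + along(2) + pebble(2) = 7 ✓
Line 3: caterpillar(4) + down(1) + strange(1) + grain(1) = 7 ✓

The first line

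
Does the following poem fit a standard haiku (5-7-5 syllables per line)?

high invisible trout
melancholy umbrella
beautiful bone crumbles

No

Line 1: high (1), invisible (4), trout (1) → 6 (expected 5)
Line 2: melancholy (4), umbrella (3) → 7 ✓
Line 3: beautiful (3), bone (1), crumbles (2) → 6 (expected 5)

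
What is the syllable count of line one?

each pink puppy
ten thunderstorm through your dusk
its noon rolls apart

Line one: each(1) + pink(1) + puppy(2) = 4

4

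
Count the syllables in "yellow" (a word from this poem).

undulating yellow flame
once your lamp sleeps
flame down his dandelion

2

"yellow" has 2 syllables.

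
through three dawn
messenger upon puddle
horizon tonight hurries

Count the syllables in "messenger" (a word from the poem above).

3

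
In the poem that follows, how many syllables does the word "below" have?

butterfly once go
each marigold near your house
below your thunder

"below" has 2 syllables.

2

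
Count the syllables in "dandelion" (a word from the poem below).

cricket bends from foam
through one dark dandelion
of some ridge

4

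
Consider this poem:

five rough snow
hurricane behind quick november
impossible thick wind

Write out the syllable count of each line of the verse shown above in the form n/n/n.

Line 1: five (1), rough (1), snow (1) → 3
Line 2: hurricane (3), behind (2), quick (1), november (3) → 9
Line 3: impossible (4), thick (1), wind (1) → 6

3/9/6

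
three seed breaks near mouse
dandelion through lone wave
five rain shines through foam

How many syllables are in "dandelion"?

4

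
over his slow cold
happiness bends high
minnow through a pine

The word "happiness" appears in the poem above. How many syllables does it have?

3

"happiness" has 3 syllables.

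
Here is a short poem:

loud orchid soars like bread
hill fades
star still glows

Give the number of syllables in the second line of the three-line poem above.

2

The second line: "hill fades": 1+1 = 2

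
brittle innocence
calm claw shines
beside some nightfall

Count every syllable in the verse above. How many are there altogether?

13

Line 1: "brittle innocence": 2+3 = 5
Line 2: "calm claw shines": 1+1+1 = 3
Line 3: "beside some nightfall": 2+1+2 = 5
Total: 5 + 3 + 5 = 13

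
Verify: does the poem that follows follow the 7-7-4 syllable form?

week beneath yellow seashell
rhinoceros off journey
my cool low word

Yes

Line 1: week (1), beneath (2), yellow (2), seashell (2) → 7 ✓
Line 2: rhinoceros (4), off (1), journey (2) → 7 ✓
Line 3: my (1), cool (1), low (1), word (1) → 4 ✓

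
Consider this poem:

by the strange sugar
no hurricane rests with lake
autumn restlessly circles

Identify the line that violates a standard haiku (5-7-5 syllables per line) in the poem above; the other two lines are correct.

Line 1: by(1) + the(1) + strange(1) + sugar(2) = 5 ✓
Line 2: no(1) + hurricane(3) + rests(1) + with(1) + lake(1) = 7 ✓
Line 3: autumn(2) + restlessly(3) + circles(2) = 7 (expected 5)

The third line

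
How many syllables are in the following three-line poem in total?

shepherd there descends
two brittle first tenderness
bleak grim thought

15

Line 1: "shepherd there descends": 2+1+2 = 5
Line 2: "two brittle first tenderness": 1+2+1+3 = 7
Line 3: "bleak grim thought": 1+1+1 = 3
Total: 5 + 7 + 3 = 15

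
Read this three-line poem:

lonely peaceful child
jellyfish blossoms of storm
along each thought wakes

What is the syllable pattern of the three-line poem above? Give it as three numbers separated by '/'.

Line 1: lonely(2) + peaceful(2) + child(1) = 5
Line 2: jellyfish(3) + blossoms(2) + of(1) + storm(1) = 7
Line 3: along(2) + each(1) + thought(1) + wakes(1) = 5

5/7/5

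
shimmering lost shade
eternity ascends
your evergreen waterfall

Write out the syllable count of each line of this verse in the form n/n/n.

Line 1: "shimmering lost shade": 3+1+1 = 5
Line 2: "eternity ascends": 4+2 = 6
Line 3: "your evergreen waterfall": 1+3+3 = 7

5/6/7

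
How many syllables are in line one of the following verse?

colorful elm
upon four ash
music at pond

4

Line one: "colorful elm": 3+1 = 4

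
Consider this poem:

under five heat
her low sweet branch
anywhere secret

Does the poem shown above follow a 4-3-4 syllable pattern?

No

Line 1: "under five heat": 2+1+1 = 4 ✓
Line 2: "her low sweet branch": 1+1+1+1 = 4 (expected 3)
Line 3: "anywhere secret": 3+2 = 5 (expected 4)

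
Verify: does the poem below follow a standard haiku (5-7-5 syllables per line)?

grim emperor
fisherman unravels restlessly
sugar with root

Line 1: grim(1) + emperor(3) = 4 (expected 5)
Line 2: fisherman(3) + unravels(3) + restlessly(3) = 9 (expected 7)
Line 3: sugar(2) + with(1) + root(1) = 4 (expected 5)

No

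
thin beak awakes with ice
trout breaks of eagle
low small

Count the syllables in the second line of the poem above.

The second line: trout (1), breaks (1), of (1), eagle (2) → 5

5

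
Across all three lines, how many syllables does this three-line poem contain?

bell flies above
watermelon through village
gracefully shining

16

Line 1: "bell flies above": 1+1+2 = 4
Line 2: "watermelon through village": 4+1+2 = 7
Line 3: "gracefully shining": 3+2 = 5
Total: 4 + 7 + 5 = 16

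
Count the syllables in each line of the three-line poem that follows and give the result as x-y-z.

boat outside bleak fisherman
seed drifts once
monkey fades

7-3-3

Line 1: boat(1) + outside(2) + bleak(1) + fisherman(3) = 7
Line 2: seed(1) + drifts(1) + once(1) = 3
Line 3: monkey(2) + fades(1) = 3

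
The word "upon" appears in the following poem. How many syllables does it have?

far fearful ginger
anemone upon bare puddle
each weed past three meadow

2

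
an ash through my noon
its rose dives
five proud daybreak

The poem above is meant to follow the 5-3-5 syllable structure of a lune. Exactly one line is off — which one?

Line 3

Line 1: an (1), ash (1), through (1), my (1), noon (1) → 5 ✓
Line 2: its (1), rose (1), dives (1) → 3 ✓
Line 3: five (1), proud (1), daybreak (2) → 4 (expected 5)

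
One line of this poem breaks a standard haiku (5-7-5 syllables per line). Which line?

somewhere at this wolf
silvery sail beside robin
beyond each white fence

Line 2

Line 1: "somewhere at this wolf": 2+1+1+1 = 5 ✓
Line 2: "silvery sail beside robin": 3+1+2+2 = 8 (expected 7)
Line 3: "beyond each white fence": 2+1+1+1 = 5 ✓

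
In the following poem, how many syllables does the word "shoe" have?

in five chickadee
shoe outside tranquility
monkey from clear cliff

1

"shoe" has 1 syllable.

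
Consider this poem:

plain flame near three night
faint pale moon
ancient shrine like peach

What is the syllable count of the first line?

The first line: "plain flame near three night": 1+1+1+1+1 = 5

5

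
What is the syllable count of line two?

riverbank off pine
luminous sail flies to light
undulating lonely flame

7

Line two: luminous(3) + sail(1) + flies(1) + to(1) + light(1) = 7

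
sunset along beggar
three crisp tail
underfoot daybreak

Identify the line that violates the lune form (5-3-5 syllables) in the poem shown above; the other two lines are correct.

The first line

Line 1: "sunset along beggar": 2+2+2 = 6 (expected 5)
Line 2: "three crisp tail": 1+1+1 = 3 ✓
Line 3: "underfoot daybreak": 3+2 = 5 ✓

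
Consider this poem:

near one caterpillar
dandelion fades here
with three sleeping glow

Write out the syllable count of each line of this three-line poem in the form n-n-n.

6-6-5

Line 1: "near one caterpillar": 1+1+4 = 6
Line 2: "dandelion fades here": 4+1+1 = 6
Line 3: "with three sleeping glow": 1+1+2+1 = 5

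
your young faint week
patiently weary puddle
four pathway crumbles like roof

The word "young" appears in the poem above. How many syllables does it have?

1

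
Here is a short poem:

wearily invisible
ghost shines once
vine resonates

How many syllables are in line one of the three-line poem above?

Line one: "wearily invisible": 3+4 = 7

7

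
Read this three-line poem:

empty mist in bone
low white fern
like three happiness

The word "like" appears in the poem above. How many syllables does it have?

1

"like" has 1 syllable.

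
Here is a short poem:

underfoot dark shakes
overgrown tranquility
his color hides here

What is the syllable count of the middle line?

The middle line: overgrown (3), tranquility (4) → 7

7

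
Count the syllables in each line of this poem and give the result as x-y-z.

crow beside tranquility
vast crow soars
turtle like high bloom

7-3-5

Line 1: "crow beside tranquility": 1+2+4 = 7
Line 2: "vast crow soars": 1+1+1 = 3
Line 3: "turtle like high bloom": 2+1+1+1 = 5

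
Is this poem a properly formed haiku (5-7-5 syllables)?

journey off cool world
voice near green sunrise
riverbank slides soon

No

Line 1: journey(2) + off(1) + cool(1) + world(1) = 5 ✓
Line 2: voice(1) + near(1) + green(1) + sunrise(2) = 5 (expected 7)
Line 3: riverbank(3) + slides(1) + soon(1) = 5 ✓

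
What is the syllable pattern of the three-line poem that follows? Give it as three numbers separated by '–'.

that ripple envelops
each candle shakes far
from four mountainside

Line 1: "that ripple envelops": 1+2+3 = 6
Line 2: "each candle shakes far": 1+2+1+1 = 5
Line 3: "from four mountainside": 1+1+3 = 5

6–5–5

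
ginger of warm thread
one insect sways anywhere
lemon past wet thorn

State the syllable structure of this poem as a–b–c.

5–7–5

Line 1: "ginger of warm thread": 2+1+1+1 = 5
Line 2: "one insect sways anywhere": 1+2+1+3 = 7
Line 3: "lemon past wet thorn": 2+1+1+1 = 5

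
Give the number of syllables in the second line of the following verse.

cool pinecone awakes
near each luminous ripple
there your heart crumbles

7

The second line: near(1) + each(1) + luminous(3) + ripple(2) = 7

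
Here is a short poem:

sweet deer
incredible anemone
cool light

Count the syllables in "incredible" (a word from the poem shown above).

4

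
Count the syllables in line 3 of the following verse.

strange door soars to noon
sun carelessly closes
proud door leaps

3

Line 3: "proud door leaps": 1+1+1 = 3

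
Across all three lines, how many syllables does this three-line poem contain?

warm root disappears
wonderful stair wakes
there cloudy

13

Line 1: "warm root disappears": 1+1+3 = 5
Line 2: "wonderful stair wakes": 3+1+1 = 5
Line 3: "there cloudy": 1+2 = 3
Total: 5 + 5 + 3 = 13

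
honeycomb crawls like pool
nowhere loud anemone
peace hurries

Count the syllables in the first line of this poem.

The first line: "honeycomb crawls like pool": 3+1+1+1 = 6

6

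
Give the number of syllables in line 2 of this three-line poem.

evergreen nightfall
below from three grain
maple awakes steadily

Line 2: "below from three grain": 2+1+1+1 = 5

5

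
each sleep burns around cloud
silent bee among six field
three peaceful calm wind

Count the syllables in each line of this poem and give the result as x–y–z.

Line 1: each(1) + sleep(1) + burns(1) + around(2) + cloud(1) = 6
Line 2: silent(2) + bee(1) + among(2) + six(1) + field(1) = 7
Line 3: three(1) + peaceful(2) + calm(1) + wind(1) = 5

6–7–5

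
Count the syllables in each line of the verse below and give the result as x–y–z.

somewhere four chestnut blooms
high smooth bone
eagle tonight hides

Line 1: "somewhere four chestnut blooms": 2+1+2+1 = 6
Line 2: "high smooth bone": 1+1+1 = 3
Line 3: "eagle tonight hides": 2+2+1 = 5

6–3–5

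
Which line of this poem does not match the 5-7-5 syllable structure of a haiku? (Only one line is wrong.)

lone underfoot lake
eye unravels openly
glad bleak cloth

Line 3

Line 1: lone(1) + underfoot(3) + lake(1) = 5 ✓
Line 2: eye(1) + unravels(3) + openly(3) = 7 ✓
Line 3: glad(1) + bleak(1) + cloth(1) = 3 (expected 5)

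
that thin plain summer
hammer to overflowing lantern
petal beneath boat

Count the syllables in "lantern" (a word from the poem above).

2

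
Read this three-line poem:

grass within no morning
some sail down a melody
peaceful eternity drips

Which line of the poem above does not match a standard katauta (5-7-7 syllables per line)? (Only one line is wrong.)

Line 1: grass (1), within (2), no (1), morning (2) → 6 (expected 5)
Line 2: some (1), sail (1), down (1), a (1), melody (3) → 7 ✓
Line 3: peaceful (2), eternity (4), drips (1) → 7 ✓

Line 1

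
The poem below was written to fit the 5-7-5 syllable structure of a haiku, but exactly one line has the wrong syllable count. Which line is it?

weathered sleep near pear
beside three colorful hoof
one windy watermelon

Line 1: weathered(2) + sleep(1) + near(1) + pear(1) = 5 ✓
Line 2: beside(2) + three(1) + colorful(3) + hoof(1) = 7 ✓
Line 3: one(1) + windy(2) + watermelon(4) = 7 (expected 5)

Line 3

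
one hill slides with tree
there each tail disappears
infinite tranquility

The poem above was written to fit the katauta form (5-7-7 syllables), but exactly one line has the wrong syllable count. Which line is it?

Line 1: "one hill slides with tree": 1+1+1+1+1 = 5 ✓
Line 2: "there each tail disappears": 1+1+1+3 = 6 (expected 7)
Line 3: "infinite tranquility": 3+4 = 7 ✓

The second line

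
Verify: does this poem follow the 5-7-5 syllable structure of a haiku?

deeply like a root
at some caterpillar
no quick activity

No

Line 1: deeply(2) + like(1) + a(1) + root(1) = 5 ✓
Line 2: at(1) + some(1) + caterpillar(4) = 6 (expected 7)
Line 3: no(1) + quick(1) + activity(4) = 6 (expected 5)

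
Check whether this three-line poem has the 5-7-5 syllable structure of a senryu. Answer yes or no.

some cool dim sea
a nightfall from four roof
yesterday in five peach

No

Line 1: some(1) + cool(1) + dim(1) + sea(1) = 4 (expected 5)
Line 2: a(1) + nightfall(2) + from(1) + four(1) + roof(1) = 6 (expected 7)
Line 3: yesterday(3) + in(1) + five(1) + peach(1) = 6 (expected 5)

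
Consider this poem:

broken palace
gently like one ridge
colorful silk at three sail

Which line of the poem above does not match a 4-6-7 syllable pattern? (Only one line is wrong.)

Line 1: broken(2) + palace(2) = 4 ✓
Line 2: gently(2) + like(1) + one(1) + ridge(1) = 5 (expected 6)
Line 3: colorful(3) + silk(1) + at(1) + three(1) + sail(1) = 7 ✓

The second line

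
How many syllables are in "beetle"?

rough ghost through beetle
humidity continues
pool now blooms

"beetle" has 2 syllables.

2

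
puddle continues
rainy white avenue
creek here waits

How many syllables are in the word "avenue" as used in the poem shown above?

3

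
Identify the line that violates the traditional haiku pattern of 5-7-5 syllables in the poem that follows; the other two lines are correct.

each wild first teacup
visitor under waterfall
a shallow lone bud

Line 1: each(1) + wild(1) + first(1) + teacup(2) = 5 ✓
Line 2: visitor(3) + under(2) + waterfall(3) = 8 (expected 7)
Line 3: a(1) + shallow(2) + lone(1) + bud(1) = 5 ✓

The second line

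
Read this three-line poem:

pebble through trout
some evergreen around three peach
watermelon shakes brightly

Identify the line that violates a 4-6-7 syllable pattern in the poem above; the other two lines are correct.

Line 2

Line 1: pebble(2) + through(1) + trout(1) = 4 ✓
Line 2: some(1) + evergreen(3) + around(2) + three(1) + peach(1) = 8 (expected 6)
Line 3: watermelon(4) + shakes(1) + brightly(2) = 7 ✓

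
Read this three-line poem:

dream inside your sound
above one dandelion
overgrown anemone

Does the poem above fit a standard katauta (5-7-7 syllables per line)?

Yes

Line 1: dream (1), inside (2), your (1), sound (1) → 5 ✓
Line 2: above (2), one (1), dandelion (4) → 7 ✓
Line 3: overgrown (3), anemone (4) → 7 ✓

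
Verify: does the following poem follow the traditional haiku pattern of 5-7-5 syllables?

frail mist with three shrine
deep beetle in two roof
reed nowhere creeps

No

Line 1: "frail mist with three shrine": 1+1+1+1+1 = 5 ✓
Line 2: "deep beetle in two roof": 1+2+1+1+1 = 6 (expected 7)
Line 3: "reed nowhere creeps": 1+2+1 = 4 (expected 5)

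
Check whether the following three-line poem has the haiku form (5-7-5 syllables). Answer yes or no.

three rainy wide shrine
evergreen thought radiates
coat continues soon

Line 1: three(1) + rainy(2) + wide(1) + shrine(1) = 5 ✓
Line 2: evergreen(3) + thought(1) + radiates(3) = 7 ✓
Line 3: coat(1) + continues(3) + soon(1) = 5 ✓

Yes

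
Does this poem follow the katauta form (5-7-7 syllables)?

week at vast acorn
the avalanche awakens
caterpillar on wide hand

Yes

Line 1: week (1), at (1), vast (1), acorn (2) → 5 ✓
Line 2: the (1), avalanche (3), awakens (3) → 7 ✓
Line 3: caterpillar (4), on (1), wide (1), hand (1) → 7 ✓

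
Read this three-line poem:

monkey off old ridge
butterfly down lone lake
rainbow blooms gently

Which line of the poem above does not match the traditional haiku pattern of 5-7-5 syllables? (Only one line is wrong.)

Line 1: monkey(2) + off(1) + old(1) + ridge(1) = 5 ✓
Line 2: butterfly(3) + down(1) + lone(1) + lake(1) = 6 (expected 7)
Line 3: rainbow(2) + blooms(1) + gently(2) = 5 ✓

Line 2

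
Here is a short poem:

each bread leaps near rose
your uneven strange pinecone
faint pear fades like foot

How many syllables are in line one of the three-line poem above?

Line one: "each bread leaps near rose": 1+1+1+1+1 = 5

5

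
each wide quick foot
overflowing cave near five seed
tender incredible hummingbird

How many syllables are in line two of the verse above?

Line two: overflowing (4), cave (1), near (1), five (1), seed (1) → 8

8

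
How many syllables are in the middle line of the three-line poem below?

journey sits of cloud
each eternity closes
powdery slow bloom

7

The middle line: each (1), eternity (4), closes (2) → 7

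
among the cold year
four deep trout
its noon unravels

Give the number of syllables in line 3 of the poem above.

Line 3: its (1), noon (1), unravels (3) → 5

5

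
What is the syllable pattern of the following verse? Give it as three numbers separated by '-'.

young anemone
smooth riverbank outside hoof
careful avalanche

5-7-5

Line 1: "young anemone": 1+4 = 5
Line 2: "smooth riverbank outside hoof": 1+3+2+1 = 7
Line 3: "careful avalanche": 2+3 = 5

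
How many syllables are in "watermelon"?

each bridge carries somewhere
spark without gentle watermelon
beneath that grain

4

"watermelon" has 4 syllables.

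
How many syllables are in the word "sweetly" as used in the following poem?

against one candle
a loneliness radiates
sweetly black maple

2

"sweetly" has 2 syllables.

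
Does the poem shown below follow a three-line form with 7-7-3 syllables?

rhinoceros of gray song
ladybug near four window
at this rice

Yes

Line 1: "rhinoceros of gray song": 4+1+1+1 = 7 ✓
Line 2: "ladybug near four window": 3+1+1+2 = 7 ✓
Line 3: "at this rice": 1+1+1 = 3 ✓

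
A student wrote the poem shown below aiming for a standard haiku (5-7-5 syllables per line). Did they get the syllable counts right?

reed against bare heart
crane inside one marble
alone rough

Line 1: reed (1), against (2), bare (1), heart (1) → 5 ✓
Line 2: crane (1), inside (2), one (1), marble (2) → 6 (expected 7)
Line 3: alone (2), rough (1) → 3 (expected 5)

No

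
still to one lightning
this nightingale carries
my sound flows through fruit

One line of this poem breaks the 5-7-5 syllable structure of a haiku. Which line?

The second line

Line 1: "still to one lightning": 1+1+1+2 = 5 ✓
Line 2: "this nightingale carries": 1+3+2 = 6 (expected 7)
Line 3: "my sound flows through fruit": 1+1+1+1+1 = 5 ✓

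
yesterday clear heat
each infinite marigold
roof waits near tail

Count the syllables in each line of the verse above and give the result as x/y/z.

Line 1: "yesterday clear heat": 3+1+1 = 5
Line 2: "each infinite marigold": 1+3+3 = 7
Line 3: "roof waits near tail": 1+1+1+1 = 4

5/7/4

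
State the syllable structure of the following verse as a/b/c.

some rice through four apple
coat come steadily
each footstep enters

6/5/5

Line 1: some(1) + rice(1) + through(1) + four(1) + apple(2) = 6
Line 2: coat(1) + come(1) + steadily(3) = 5
Line 3: each(1) + footstep(2) + enters(2) = 5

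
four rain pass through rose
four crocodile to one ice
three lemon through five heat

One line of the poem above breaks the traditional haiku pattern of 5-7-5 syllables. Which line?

The third line

Line 1: four (1), rain (1), pass (1), through (1), rose (1) → 5 ✓
Line 2: four (1), crocodile (3), to (1), one (1), ice (1) → 7 ✓
Line 3: three (1), lemon (2), through (1), five (1), heat (1) → 6 (expected 5)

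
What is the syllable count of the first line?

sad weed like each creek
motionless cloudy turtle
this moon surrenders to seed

The first line: sad(1) + weed(1) + like(1) + each(1) + creek(1) = 5

5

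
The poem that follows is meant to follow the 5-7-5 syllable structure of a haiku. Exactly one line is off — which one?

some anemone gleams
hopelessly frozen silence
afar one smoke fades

Line 1: "some anemone gleams": 1+4+1 = 6 (expected 5)
Line 2: "hopelessly frozen silence": 3+2+2 = 7 ✓
Line 3: "afar one smoke fades": 2+1+1+1 = 5 ✓

Line 1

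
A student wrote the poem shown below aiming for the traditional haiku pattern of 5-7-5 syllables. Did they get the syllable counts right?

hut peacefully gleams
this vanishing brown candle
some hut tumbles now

Yes

Line 1: hut (1), peacefully (3), gleams (1) → 5 ✓
Line 2: this (1), vanishing (3), brown (1), candle (2) → 7 ✓
Line 3: some (1), hut (1), tumbles (2), now (1) → 5 ✓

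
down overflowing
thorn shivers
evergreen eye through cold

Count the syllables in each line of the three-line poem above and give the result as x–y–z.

Line 1: down (1), overflowing (4) → 5
Line 2: thorn (1), shivers (2) → 3
Line 3: evergreen (3), eye (1), through (1), cold (1) → 6

5–3–6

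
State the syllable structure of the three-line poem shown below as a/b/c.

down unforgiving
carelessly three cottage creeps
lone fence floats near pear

Line 1: down (1), unforgiving (4) → 5
Line 2: carelessly (3), three (1), cottage (2), creeps (1) → 7
Line 3: lone (1), fence (1), floats (1), near (1), pear (1) → 5

5/7/5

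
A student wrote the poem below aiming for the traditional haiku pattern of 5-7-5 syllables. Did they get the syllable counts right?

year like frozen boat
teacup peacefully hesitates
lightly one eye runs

No

Line 1: year(1) + like(1) + frozen(2) + boat(1) = 5 ✓
Line 2: teacup(2) + peacefully(3) + hesitates(3) = 8 (expected 7)
Line 3: lightly(2) + one(1) + eye(1) + runs(1) = 5 ✓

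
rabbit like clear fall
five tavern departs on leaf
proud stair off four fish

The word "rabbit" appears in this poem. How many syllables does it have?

2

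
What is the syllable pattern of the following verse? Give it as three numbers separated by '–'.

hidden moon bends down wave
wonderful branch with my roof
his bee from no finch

Line 1: hidden(2) + moon(1) + bends(1) + down(1) + wave(1) = 6
Line 2: wonderful(3) + branch(1) + with(1) + my(1) + roof(1) = 7
Line 3: his(1) + bee(1) + from(1) + no(1) + finch(1) = 5

6–7–5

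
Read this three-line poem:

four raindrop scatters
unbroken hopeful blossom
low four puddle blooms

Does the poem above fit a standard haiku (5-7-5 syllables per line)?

Line 1: "four raindrop scatters": 1+2+2 = 5 ✓
Line 2: "unbroken hopeful blossom": 3+2+2 = 7 ✓
Line 3: "low four puddle blooms": 1+1+2+1 = 5 ✓

Yes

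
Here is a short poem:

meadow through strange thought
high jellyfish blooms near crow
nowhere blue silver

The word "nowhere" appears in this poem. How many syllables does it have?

2

"nowhere" has 2 syllables.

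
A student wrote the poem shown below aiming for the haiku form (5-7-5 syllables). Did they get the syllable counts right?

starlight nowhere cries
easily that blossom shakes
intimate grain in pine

Line 1: "starlight nowhere cries": 2+2+1 = 5 ✓
Line 2: "easily that blossom shakes": 3+1+2+1 = 7 ✓
Line 3: "intimate grain in pine": 3+1+1+1 = 6 (expected 5)

No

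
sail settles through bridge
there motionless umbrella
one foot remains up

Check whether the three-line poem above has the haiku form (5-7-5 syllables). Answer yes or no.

Yes

Line 1: sail(1) + settles(2) + through(1) + bridge(1) = 5 ✓
Line 2: there(1) + motionless(3) + umbrella(3) = 7 ✓
Line 3: one(1) + foot(1) + remains(2) + up(1) = 5 ✓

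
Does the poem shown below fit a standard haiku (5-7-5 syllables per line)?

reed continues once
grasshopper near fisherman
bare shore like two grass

Line 1: reed (1), continues (3), once (1) → 5 ✓
Line 2: grasshopper (3), near (1), fisherman (3) → 7 ✓
Line 3: bare (1), shore (1), like (1), two (1), grass (1) → 5 ✓

Yes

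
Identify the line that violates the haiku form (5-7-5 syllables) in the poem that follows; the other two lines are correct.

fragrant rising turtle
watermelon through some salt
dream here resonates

The first line

Line 1: fragrant(2) + rising(2) + turtle(2) = 6 (expected 5)
Line 2: watermelon(4) + through(1) + some(1) + salt(1) = 7 ✓
Line 3: dream(1) + here(1) + resonates(3) = 5 ✓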